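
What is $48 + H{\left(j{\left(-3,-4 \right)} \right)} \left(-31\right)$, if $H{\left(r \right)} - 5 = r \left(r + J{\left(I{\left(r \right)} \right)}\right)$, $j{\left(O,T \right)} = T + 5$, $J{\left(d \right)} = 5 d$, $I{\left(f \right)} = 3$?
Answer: $-603$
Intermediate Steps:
$j{\left(O,T \right)} = 5 + T$
$H{\left(r \right)} = 5 + r \left(15 + r\right)$ ($H{\left(r \right)} = 5 + r \left(r + 5 \cdot 3\right) = 5 + r \left(r + 15\right) = 5 + r \left(15 + r\right)$)
$48 + H{\left(j{\left(-3,-4 \right)} \right)} \left(-31\right) = 48 + \left(5 + \left(5 - 4\right)^{2} + 15 \left(5 - 4\right)\right) \left(-31\right) = 48 + \left(5 + 1^{2} + 15 \cdot 1\right) \left(-31\right) = 48 + \left(5 + 1 + 15\right) \left(-31\right) = 48 + 21 \left(-31\right) = 48 - 651 = -603$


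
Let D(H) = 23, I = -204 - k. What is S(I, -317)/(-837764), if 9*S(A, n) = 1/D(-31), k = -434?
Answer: -1/173417148 ≈ -5.7664e-9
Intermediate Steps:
I = 230 (I = -204 - 1*(-434) = -204 + 434 = 230)
S(A, n) = 1/207 (S(A, n) = (⅑)/23 = (⅑)*(1/23) = 1/207)
S(I, -317)/(-837764) = (1/207)/(-837764) = (1/207)*(-1/837764) = -1/173417148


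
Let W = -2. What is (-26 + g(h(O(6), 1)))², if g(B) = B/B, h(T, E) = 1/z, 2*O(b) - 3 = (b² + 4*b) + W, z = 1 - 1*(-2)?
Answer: 625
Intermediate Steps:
z = 3 (z = 1 + 2 = 3)
O(b) = ½ + b²/2 + 2*b (O(b) = 3/2 + ((b² + 4*b) - 2)/2 = 3/2 + (-2 + b² + 4*b)/2 = 3/2 + (-1 + b²/2 + 2*b) = ½ + b²/2 + 2*b)
h(T, E) = ⅓ (h(T, E) = 1/3 = ⅓)
g(B) = 1
(-26 + g(h(O(6), 1)))² = (-26 + 1)² = (-25)² = 625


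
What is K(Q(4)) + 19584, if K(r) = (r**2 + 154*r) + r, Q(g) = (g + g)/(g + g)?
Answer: 19740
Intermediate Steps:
Q(g) = 1 (Q(g) = (2*g)/((2*g)) = (2*g)*(1/(2*g)) = 1)
K(r) = r**2 + 155*r
K(Q(4)) + 19584 = 1*(155 + 1) + 19584 = 1*156 + 19584 = 156 + 19584 = 19740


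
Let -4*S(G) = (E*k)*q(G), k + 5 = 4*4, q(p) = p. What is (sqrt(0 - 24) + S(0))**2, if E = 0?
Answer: -24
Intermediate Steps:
k = 11 (k = -5 + 4*4 = -5 + 16 = 11)
S(G) = 0 (S(G) = -0*11*G/4 = -0*G = -1/4*0 = 0)
(sqrt(0 - 24) + S(0))**2 = (sqrt(0 - 24) + 0)**2 = (sqrt(-24) + 0)**2 = (2*I*sqrt(6) + 0)**2 = (2*I*sqrt(6))**2 = -24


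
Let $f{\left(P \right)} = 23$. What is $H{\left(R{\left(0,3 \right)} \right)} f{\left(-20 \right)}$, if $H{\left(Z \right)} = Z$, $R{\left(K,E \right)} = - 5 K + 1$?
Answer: $23$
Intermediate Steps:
$R{\left(K,E \right)} = 1 - 5 K$
$H{\left(R{\left(0,3 \right)} \right)} f{\left(-20 \right)} = \left(1 - 0\right) 23 = \left(1 + 0\right) 23 = 1 \cdot 23 = 23$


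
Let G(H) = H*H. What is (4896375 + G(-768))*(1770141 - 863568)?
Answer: 4973639886027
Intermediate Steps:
G(H) = H**2
(4896375 + G(-768))*(1770141 - 863568) = (4896375 + (-768)**2)*(1770141 - 863568) = (4896375 + 589824)*906573 = 5486199*906573 = 4973639886027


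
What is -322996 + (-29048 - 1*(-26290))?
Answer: -325754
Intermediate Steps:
-322996 + (-29048 - 1*(-26290)) = -322996 + (-29048 + 26290) = -322996 - 2758 = -325754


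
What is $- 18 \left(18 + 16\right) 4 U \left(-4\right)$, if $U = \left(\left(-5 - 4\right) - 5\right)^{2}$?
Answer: $1919232$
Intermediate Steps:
$U = 196$ ($U = \left(\left(-5 - 4\right) - 5\right)^{2} = \left(-9 - 5\right)^{2} = \left(-14\right)^{2} = 196$)
$- 18 \left(18 + 16\right) 4 U \left(-4\right) = - 18 \left(18 + 16\right) 4 \cdot 196 \left(-4\right) = \left(-18\right) 34 \cdot 784 \left(-4\right) = \left(-612\right) \left(-3136\right) = 1919232$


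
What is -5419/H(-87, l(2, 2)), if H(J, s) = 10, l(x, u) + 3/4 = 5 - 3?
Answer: -5419/10 ≈ -541.90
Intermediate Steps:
l(x, u) = 5/4 (l(x, u) = -3/4 + (5 - 3) = -3/4 + 2 = 5/4)
-5419/H(-87, l(2, 2)) = -5419/10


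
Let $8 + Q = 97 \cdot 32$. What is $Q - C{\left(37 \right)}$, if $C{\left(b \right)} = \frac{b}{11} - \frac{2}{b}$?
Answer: $\frac{1258725}{407} \approx 3092.7$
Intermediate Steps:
$C{\left(b \right)} = - \frac{2}{b} + \frac{b}{11}$ ($C{\left(b \right)} = b \frac{1}{11} - \frac{2}{b} = \frac{b}{11} - \frac{2}{b} = - \frac{2}{b} + \frac{b}{11}$)
$Q = 3096$ ($Q = -8 + 97 \cdot 32 = -8 + 3104 = 3096$)
$Q - C{\left(37 \right)} = 3096 - \left(- \frac{2}{37} + \frac{1}{11} \cdot 37\right) = 3096 - \left(\left(-2\right) \frac{1}{37} + \frac{37}{11}\right) = 3096 - \left(- \frac{2}{37} + \frac{37}{11}\right) = 3096 - \frac{1347}{407} = \frac{1258725}{407}$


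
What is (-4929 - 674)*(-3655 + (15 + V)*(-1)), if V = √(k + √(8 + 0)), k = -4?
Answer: 20563010 + 5603*√(-4 + 2*√2) ≈ 2.0563e+7 + 6064.6*I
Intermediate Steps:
V = √(-4 + 2*√2) (V = √(-4 + √(8 + 0)) = √(-4 + √8) = √(-4 + 2*√2) ≈ 1.0824*I)
(-4929 - 674)*(-3655 + (15 + V)*(-1)) = (-4929 - 674)*(-3655 + (15 + √(-4 + 2*√2))*(-1)) = -5603*(-3655 + (-15 - √(-4 + 2*√2))) = -5603*(-3670 - √(-4 + 2*√2)) = 20563010 + 5603*√(-4 + 2*√2)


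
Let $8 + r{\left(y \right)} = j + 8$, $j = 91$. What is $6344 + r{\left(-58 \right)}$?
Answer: $6435$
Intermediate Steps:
$r{\left(y \right)} = 91$ ($r{\left(y \right)} = -8 + \left(91 + 8\right) = -8 + 99 = 91$)
$6344 + r{\left(-58 \right)} = 6344 + 91 = 6435$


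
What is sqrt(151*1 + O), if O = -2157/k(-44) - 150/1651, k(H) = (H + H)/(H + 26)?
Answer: I*sqrt(382983145259)/36322 ≈ 17.038*I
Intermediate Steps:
k(H) = 2*H/(26 + H) (k(H) = (2*H)/(26 + H) = 2*H/(26 + H))
O = -32057463/72644 (O = -2157/(2*(-44)/(26 - 44)) - 150/1651 = -2157/(2*(-44)/(-18)) - 150*1/1651 = -2157/(2*(-44)*(-1/18)) - 150/1651 = -2157/44/9 - 150/1651 = -2157*9/44 - 150/1651 = -19413/44 - 150/1651 = -32057463/72644 ≈ -441.30)
sqrt(151*1 + O) = sqrt(151*1 - 32057463/72644) = sqrt(151 - 32057463/72644) = sqrt(-21088219/72644) = I*sqrt(382983145259)/36322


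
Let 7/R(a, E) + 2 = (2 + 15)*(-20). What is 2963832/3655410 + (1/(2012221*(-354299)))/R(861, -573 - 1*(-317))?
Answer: 224105900301770626/276398577568787905 ≈ 0.81081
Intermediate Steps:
R(a, E) = -7/342 (R(a, E) = 7/(-2 + (2 + 15)*(-20)) = 7/(-2 + 17*(-20)) = 7/(-2 - 340) = 7/(-342) = 7*(-1/342) = -7/342)
2963832/3655410 + (1/(2012221*(-354299)))/R(861, -573 - 1*(-317)) = 2963832/3655410 + (1/(2012221*(-354299)))/(-7/342) = 2963832*(1/3655410) + ((1/2012221)*(-1/354299))*(-342/7) = 493972/609235 - 1/712927888079*(-342/7) = 493972/609235 + 342/4990495216553 = 224105900301770626/276398577568787905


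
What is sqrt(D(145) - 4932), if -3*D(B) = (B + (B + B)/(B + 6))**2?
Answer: 3*I*sqrt(30723623)/151 ≈ 110.12*I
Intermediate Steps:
D(B) = -(B + 2*B/(6 + B))**2/3 (D(B) = -(B + (B + B)/(B + 6))**2/3 = -(B + (2*B)/(6 + B))**2/3 = -(B + 2*B/(6 + B))**2/3)
sqrt(D(145) - 4932) = sqrt(-1/3*145**2*(8 + 145)**2/(6 + 145)**2 - 4932) = sqrt(-1/3*21025*153**2/151**2 - 4932) = sqrt(-1/3*21025*1/22801*23409 - 4932) = sqrt(-164058075/22801 - 4932) = sqrt(-276512607/22801) = 3*I*sqrt(30723623)/151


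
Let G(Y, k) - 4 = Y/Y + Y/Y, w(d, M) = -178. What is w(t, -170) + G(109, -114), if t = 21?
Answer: -172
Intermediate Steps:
G(Y, k) = 6 (G(Y, k) = 4 + (Y/Y + Y/Y) = 4 + (1 + 1) = 4 + 2 = 6)
w(t, -170) + G(109, -114) = -178 + 6 = -172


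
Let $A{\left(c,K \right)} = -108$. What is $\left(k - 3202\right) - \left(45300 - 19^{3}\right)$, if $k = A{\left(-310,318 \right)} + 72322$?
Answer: $30571$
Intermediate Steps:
$k = 72214$ ($k = -108 + 72322 = 72214$)
$\left(k - 3202\right) - \left(45300 - 19^{3}\right) = \left(72214 - 3202\right) - \left(45300 - 19^{3}\right) = 69012 + \left(6859 - 45300\right) = 69012 - 38441 = 30571$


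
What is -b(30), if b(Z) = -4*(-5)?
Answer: -20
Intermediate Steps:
b(Z) = 20
-b(30) = -1*20 = -20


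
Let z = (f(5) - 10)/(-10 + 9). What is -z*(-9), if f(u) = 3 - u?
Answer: 108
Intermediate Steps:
z = 12 (z = ((3 - 1*5) - 10)/(-10 + 9) = ((3 - 5) - 10)/(-1) = (-2 - 10)*(-1) = -12*(-1) = 12)
-z*(-9) = -1*12*(-9) = -12*(-9) = 108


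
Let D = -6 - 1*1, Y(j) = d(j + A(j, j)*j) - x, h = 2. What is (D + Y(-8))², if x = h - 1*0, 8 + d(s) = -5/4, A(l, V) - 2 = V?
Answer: 5329/16 ≈ 333.06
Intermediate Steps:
A(l, V) = 2 + V
d(s) = -37/4 (d(s) = -8 - 5/4 = -37/4)
x = 2 (x = 2 - 1*0 = 2 + 0 = 2)
Y(j) = -45/4 (Y(j) = -37/4 - 1*2 = -37/4 - 2 = -45/4)
D = -7 (D = -6 - 1 = -7)
(D + Y(-8))² = (-7 - 45/4)² = (-73/4)² = 5329/16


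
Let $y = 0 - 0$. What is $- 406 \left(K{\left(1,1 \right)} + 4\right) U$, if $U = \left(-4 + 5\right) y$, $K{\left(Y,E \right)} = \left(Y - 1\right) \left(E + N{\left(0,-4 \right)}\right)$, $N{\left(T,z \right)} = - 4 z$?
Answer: $0$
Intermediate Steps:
$y = 0$ ($y = 0 + 0 = 0$)
$K{\left(Y,E \right)} = \left(-1 + Y\right) \left(16 + E\right)$ ($K{\left(Y,E \right)} = \left(Y - 1\right) \left(E - -16\right) = \left(-1 + Y\right) \left(E + 16\right) = \left(-1 + Y\right) \left(16 + E\right)$)
$U = 0$ ($U = \left(-4 + 5\right) 0 = 1 \cdot 0 = 0$)
$- 406 \left(K{\left(1,1 \right)} + 4\right) U = - 406 \left(\left(-16 - 1 + 16 \cdot 1 + 1 \cdot 1\right) + 4\right) 0 = - 406 \left(\left(-16 - 1 + 16 + 1\right) + 4\right) 0 = - 406 \left(0 + 4\right) 0 = - 406 \cdot 4 \cdot 0 = \left(-406\right) 0 = 0$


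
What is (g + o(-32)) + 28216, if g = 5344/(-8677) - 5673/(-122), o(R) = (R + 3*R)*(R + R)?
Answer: 632620705/17354 ≈ 36454.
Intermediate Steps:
o(R) = 8*R² (o(R) = (4*R)*(2*R) = 8*R²)
g = 796273/17354 (g = 5344*(-1/8677) - 5673*(-1/122) = -5344/8677 + 93/2 = 796273/17354 ≈ 45.884)
(g + o(-32)) + 28216 = (796273/17354 + 8*(-32)²) + 28216 = (796273/17354 + 8*1024) + 28216 = (796273/17354 + 8192) + 28216 = 142960241/17354 + 28216 = 632620705/17354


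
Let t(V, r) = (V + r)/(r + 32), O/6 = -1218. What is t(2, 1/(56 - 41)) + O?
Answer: -3515117/481 ≈ -7307.9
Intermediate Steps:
O = -7308 (O = 6*(-1218) = -7308)
t(V, r) = (V + r)/(32 + r)
t(2, 1/(56 - 41)) + O = (2 + 1/(56 - 41))/(32 + 1/(56 - 41)) - 7308 = (2 + 1/15)/(32 + 1/15) - 7308 = (31/15)/(481/15) - 7308 = (15/481)*(31/15) - 7308 = 31/481 - 7308 = -3515117/481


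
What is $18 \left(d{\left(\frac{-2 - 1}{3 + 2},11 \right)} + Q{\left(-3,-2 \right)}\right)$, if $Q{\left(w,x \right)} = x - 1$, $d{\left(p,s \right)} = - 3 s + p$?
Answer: $- \frac{3294}{5} \approx -658.8$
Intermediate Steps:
$d{\left(p,s \right)} = p - 3 s$
$Q{\left(w,x \right)} = -1 + x$
$18 \left(d{\left(\frac{-2 - 1}{3 + 2},11 \right)} + Q{\left(-3,-2 \right)}\right) = 18 \left(\left(\frac{-2 - 1}{3 + 2} - 33\right) - 3\right) = 18 \left(\left(- \frac{3}{5} - 33\right) - 3\right) = 18 \left(- \frac{168}{5} - 3\right) = 18 \left(- \frac{183}{5}\right) = - \frac{3294}{5}$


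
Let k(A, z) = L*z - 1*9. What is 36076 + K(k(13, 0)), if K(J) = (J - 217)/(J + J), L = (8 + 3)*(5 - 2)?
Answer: 324797/9 ≈ 36089.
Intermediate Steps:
L = 33 (L = 11*3 = 33)
k(A, z) = -9 + 33*z (k(A, z) = 33*z - 1*9 = 33*z - 9 = -9 + 33*z)
K(J) = (-217 + J)/(2*J) (K(J) = (-217 + J)/((2*J)) = (-217 + J)*(1/(2*J)) = (-217 + J)/(2*J))
36076 + K(k(13, 0)) = 36076 + (-217 + (-9 + 33*0))/(2*(-9 + 33*0)) = 36076 + (-217 + (-9 + 0))/(2*(-9 + 0)) = 36076 + (½)*(-217 - 9)/(-9) = 36076 + (½)*(-⅑)*(-226) = 36076 + 113/9 = 324797/9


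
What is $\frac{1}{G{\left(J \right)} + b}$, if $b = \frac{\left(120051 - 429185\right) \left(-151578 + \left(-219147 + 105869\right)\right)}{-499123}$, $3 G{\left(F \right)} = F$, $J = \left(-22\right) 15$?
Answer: $- \frac{499123}{81930898234} \approx -6.092 \cdot 10^{-6}$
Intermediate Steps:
$J = -330$
$G{\left(F \right)} = \frac{F}{3}$
$b = - \frac{81875994704}{499123}$ ($b = - 309134 \left(-151578 - 113278\right) \left(- \frac{1}{499123}\right) = \left(-309134\right) \left(-264856\right) \left(- \frac{1}{499123}\right) = 81875994704 \left(- \frac{1}{499123}\right) = - \frac{81875994704}{499123} \approx -1.6404 \cdot 10^{5}$)
$\frac{1}{G{\left(J \right)} + b} = \frac{1}{\frac{1}{3} \left(-330\right) - \frac{81875994704}{499123}} = \frac{1}{-110 - \frac{81875994704}{499123}} = \frac{1}{- \frac{81930898234}{499123}} = - \frac{499123}{81930898234}$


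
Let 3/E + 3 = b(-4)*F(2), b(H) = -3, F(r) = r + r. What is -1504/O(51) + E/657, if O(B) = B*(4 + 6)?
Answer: -32941/11169 ≈ -2.9493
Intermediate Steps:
F(r) = 2*r
O(B) = 10*B (O(B) = B*10 = 10*B)
E = -1/5 (E = 3/(-3 - 6*2) = 3/(-3 - 3*4) = 3/(-3 - 12) = 3/(-15) = 3*(-1/15) = -1/5 ≈ -0.20000)
-1504/O(51) + E/657 = -1504/(10*51) - 1/5/657 = -1504/510 - 1/5*1/657 = -1504*1/510 - 1/3285 = -752/255 - 1/3285 = -32941/11169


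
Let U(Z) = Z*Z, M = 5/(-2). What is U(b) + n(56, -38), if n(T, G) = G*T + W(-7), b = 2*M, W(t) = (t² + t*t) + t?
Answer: -2012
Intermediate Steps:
M = -5/2 (M = 5*(-½) = -5/2 ≈ -2.5000)
W(t) = t + 2*t² (W(t) = (t² + t²) + t = 2*t² + t = t + 2*t²)
b = -5 (b = 2*(-5/2) = -5)
U(Z) = Z²
n(T, G) = 91 + G*T (n(T, G) = G*T - 7*(1 + 2*(-7)) = G*T - 7*(1 - 14) = G*T - 7*(-13) = G*T + 91 = 91 + G*T)
U(b) + n(56, -38) = (-5)² + (91 - 38*56) = 25 + (91 - 2128) = 25 - 2037 = -2012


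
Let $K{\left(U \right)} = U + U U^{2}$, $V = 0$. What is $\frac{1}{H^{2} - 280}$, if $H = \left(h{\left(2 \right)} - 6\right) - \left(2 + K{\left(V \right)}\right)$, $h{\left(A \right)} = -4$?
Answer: $- \frac{1}{136} \approx -0.0073529$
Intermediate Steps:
$K{\left(U \right)} = U + U^{3}$
$H = -12$ ($H = \left(-4 - 6\right) - 2 = -10 - 2 = -12$)
$\frac{1}{H^{2} - 280} = \frac{1}{\left(-12\right)^{2} - 280} = \frac{1}{144 - 280} = \frac{1}{-136} = - \frac{1}{136}$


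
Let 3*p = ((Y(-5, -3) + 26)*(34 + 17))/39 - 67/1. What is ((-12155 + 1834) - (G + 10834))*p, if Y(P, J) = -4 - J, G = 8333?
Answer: 13151648/39 ≈ 3.3722e+5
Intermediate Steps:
p = -446/39 (p = ((((-4 - 1*(-3)) + 26)*(34 + 17))/39 - 67/1)/3 = ((((-4 + 3) + 26)*51)*(1/39) - 67*1)/3 = (((-1 + 26)*51)*(1/39) - 67)/3 = ((25*51)*(1/39) - 67)/3 = (1275*(1/39) - 67)/3 = (425/13 - 67)/3 = (⅓)*(-446/13) = -446/39 ≈ -11.436)
((-12155 + 1834) - (G + 10834))*p = ((-12155 + 1834) - (8333 + 10834))*(-446/39) = (-10321 - 1*19167)*(-446/39) = (-10321 - 19167)*(-446/39) = -29488*(-446/39) = 13151648/39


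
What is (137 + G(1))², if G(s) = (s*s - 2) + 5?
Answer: 19881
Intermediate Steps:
G(s) = 3 + s² (G(s) = (s² - 2) + 5 = (-2 + s²) + 5 = 3 + s²)
(137 + G(1))² = (137 + (3 + 1²))² = (137 + (3 + 1))² = (137 + 4)² = 141² = 19881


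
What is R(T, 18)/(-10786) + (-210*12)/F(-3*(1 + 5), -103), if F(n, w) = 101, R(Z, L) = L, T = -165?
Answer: -13591269/544693 ≈ -24.952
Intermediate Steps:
R(T, 18)/(-10786) + (-210*12)/F(-3*(1 + 5), -103) = 18/(-10786) - 210*12/101 = 18*(-1/10786) - 2520*1/101 = -9/5393 - 2520/101 = -13591269/544693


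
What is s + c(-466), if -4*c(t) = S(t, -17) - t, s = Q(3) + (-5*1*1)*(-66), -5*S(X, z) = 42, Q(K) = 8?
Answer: 1118/5 ≈ 223.60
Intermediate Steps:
S(X, z) = -42/5 (S(X, z) = -1/5*42 = -42/5)
s = 338 (s = 8 + (-5*1*1)*(-66) = 8 - 5*1*(-66) = 8 - 5*(-66) = 8 + 330 = 338)
c(t) = 21/10 + t/4 (c(t) = -(-42/5 - t)/4 = 21/10 + t/4)
s + c(-466) = 338 + (21/10 + (1/4)*(-466)) = 338 + (21/10 - 233/2) = 338 - 572/5 = 1118/5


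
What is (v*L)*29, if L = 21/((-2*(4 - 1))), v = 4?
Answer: -406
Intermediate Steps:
L = -7/2 (L = 21/((-2*3)) = 21/(-6) = 21*(-1/6) = -7/2 ≈ -3.5000)
(v*L)*29 = (4*(-7/2))*29 = -14*29 = -406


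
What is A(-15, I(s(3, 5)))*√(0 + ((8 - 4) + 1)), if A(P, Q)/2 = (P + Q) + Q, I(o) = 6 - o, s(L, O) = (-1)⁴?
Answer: -10*√5 ≈ -22.361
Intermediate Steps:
s(L, O) = 1
A(P, Q) = 2*P + 4*Q (A(P, Q) = 2*((P + Q) + Q) = 2*(P + 2*Q) = 2*P + 4*Q)
A(-15, I(s(3, 5)))*√(0 + ((8 - 4) + 1)) = (2*(-15) + 4*(6 - 1*1))*√(0 + ((8 - 4) + 1)) = (-30 + 4*(6 - 1))*√(0 + (4 + 1)) = (-30 + 4*5)*√(0 + 5) = (-30 + 20)*√5 = -10*√5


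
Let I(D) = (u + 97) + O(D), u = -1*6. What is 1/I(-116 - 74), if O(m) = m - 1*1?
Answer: -1/100 ≈ -0.010000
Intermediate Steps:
O(m) = -1 + m (O(m) = m - 1 = -1 + m)
u = -6
I(D) = 90 + D (I(D) = (-6 + 97) + (-1 + D) = 91 + (-1 + D) = 90 + D)
1/I(-116 - 74) = 1/(90 + (-116 - 74)) = 1/(90 - 190) = 1/(-100) = -1/100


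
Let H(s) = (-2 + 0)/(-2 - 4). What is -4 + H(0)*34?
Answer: 22/3 ≈ 7.3333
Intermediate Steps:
H(s) = 1/3 (H(s) = -2/(-6) = -2*(-1/6) = 1/3)
-4 + H(0)*34 = -4 + (1/3)*34 = -4 + 34/3 = 22/3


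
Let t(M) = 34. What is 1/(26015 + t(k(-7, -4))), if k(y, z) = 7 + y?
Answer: 1/26049 ≈ 3.8389e-5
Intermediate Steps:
1/(26015 + t(k(-7, -4))) = 1/(26015 + 34) = 1/26049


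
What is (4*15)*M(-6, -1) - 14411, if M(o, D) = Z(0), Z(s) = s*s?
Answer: -14411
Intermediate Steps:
Z(s) = s**2
M(o, D) = 0 (M(o, D) = 0**2 = 0)
(4*15)*M(-6, -1) - 14411 = (4*15)*0 - 14411 = 60*0 - 14411 = 0 - 14411 = -14411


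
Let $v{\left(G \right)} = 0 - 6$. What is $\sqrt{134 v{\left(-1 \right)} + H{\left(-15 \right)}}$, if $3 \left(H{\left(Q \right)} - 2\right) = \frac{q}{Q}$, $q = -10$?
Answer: $\frac{4 i \sqrt{451}}{3} \approx 28.316 i$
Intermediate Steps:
$v{\left(G \right)} = -6$ ($v{\left(G \right)} = 0 - 6 = -6$)
$H{\left(Q \right)} = 2 - \frac{10}{3 Q}$ ($H{\left(Q \right)} = 2 + \frac{\left(-10\right) \frac{1}{Q}}{3} = 2 - \frac{10}{3 Q}$)
$\sqrt{134 v{\left(-1 \right)} + H{\left(-15 \right)}} = \sqrt{134 \left(-6\right) + \left(2 - \frac{10}{3 \left(-15\right)}\right)} = \sqrt{-804 + \left(2 - - \frac{2}{9}\right)} = \sqrt{-804 + \left(2 + \frac{2}{9}\right)} = \sqrt{-804 + \frac{20}{9}} = \sqrt{- \frac{7216}{9}} = \frac{4 i \sqrt{451}}{3}$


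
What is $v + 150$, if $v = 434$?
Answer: $584$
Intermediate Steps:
$v + 150 = 434 + 150 = 584$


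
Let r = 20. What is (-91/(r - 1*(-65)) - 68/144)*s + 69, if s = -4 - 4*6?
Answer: 85832/765 ≈ 112.20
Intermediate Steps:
s = -28 (s = -4 - 24 = -28)
(-91/(r - 1*(-65)) - 68/144)*s + 69 = (-91/(20 - 1*(-65)) - 68/144)*(-28) + 69 = (-91/(20 + 65) - 68*1/144)*(-28) + 69 = (-91/85 - 17/36)*(-28) + 69 = -4721/3060*(-28) + 69 = 33047/765 + 69 = 85832/765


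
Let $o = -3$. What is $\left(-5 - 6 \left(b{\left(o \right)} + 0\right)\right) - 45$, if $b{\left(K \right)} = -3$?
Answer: $-32$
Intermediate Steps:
$\left(-5 - 6 \left(b{\left(o \right)} + 0\right)\right) - 45 = \left(-5 - 6 \left(-3 + 0\right)\right) - 45 = \left(-5 - 6 \left(-3\right)\right) - 45 = \left(-5 - -18\right) - 45 = \left(-5 + 18\right) - 45 = 13 - 45 = -32$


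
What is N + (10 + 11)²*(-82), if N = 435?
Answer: -35727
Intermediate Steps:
N + (10 + 11)²*(-82) = 435 + (10 + 11)²*(-82) = 435 + 21²*(-82) = 435 + 441*(-82) = 435 - 36162 = -35727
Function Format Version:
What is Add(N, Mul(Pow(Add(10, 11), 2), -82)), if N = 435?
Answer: -35727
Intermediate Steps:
Add(N, Mul(Pow(Add(10, 11), 2), -82)) = Add(435, Mul(Pow(Add(10, 11), 2), -82)) = Add(435, Mul(Pow(21, 2), -82)) = Add(435, Mul(441, -82)) = Add(435, -36162) = -35727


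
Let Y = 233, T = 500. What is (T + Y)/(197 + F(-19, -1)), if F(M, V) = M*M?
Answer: 733/558 ≈ 1.3136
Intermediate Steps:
F(M, V) = M²
(T + Y)/(197 + F(-19, -1)) = (500 + 233)/(197 + (-19)²) = 733/(197 + 361) = 733/558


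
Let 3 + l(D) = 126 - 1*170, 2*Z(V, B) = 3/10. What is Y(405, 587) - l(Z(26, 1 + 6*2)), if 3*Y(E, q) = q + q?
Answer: 1315/3 ≈ 438.33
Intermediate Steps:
Z(V, B) = 3/20 (Z(V, B) = (3/10)/2 = (3*(1/10))/2 = (1/2)*(3/10) = 3/20)
Y(E, q) = 2*q/3 (Y(E, q) = (q + q)/3 = (2*q)/3 = 2*q/3)
l(D) = -47 (l(D) = -3 + (126 - 1*170) = -3 + (126 - 170) = -3 - 44 = -47)
Y(405, 587) - l(Z(26, 1 + 6*2)) = (2/3)*587 - 1*(-47) = 1174/3 + 47 = 1315/3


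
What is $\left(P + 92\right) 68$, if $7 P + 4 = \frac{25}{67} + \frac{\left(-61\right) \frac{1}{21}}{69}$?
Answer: $\frac{4227237544}{679581} \approx 6220.4$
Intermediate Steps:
$P = - \frac{356194}{679581}$ ($P = - \frac{4}{7} + \frac{\frac{25}{67} + \frac{\left(-61\right) \frac{1}{21}}{69}}{7} = - \frac{4}{7} + \frac{25 \cdot \frac{1}{67} + \left(-61\right) \frac{1}{21} \cdot \frac{1}{69}}{7} = - \frac{4}{7} + \frac{\frac{25}{67} - \frac{61}{1449}}{7} = - \frac{4}{7} + \frac{1}{7} \cdot \frac{32138}{97083} = - \frac{4}{7} + \frac{32138}{679581} = - \frac{356194}{679581} \approx -0.52414$)
$\left(P + 92\right) 68 = \left(- \frac{356194}{679581} + 92\right) 68 = \frac{62165258}{679581} \cdot 68 = \frac{4227237544}{679581}$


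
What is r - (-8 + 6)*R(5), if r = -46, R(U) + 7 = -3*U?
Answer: -90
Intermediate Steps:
R(U) = -7 - 3*U
r - (-8 + 6)*R(5) = -46 - (-8 + 6)*(-7 - 3*5) = -46 - (-2)*(-7 - 15) = -46 - (-2)*(-22) = -46 - 1*44 = -46 - 44 = -90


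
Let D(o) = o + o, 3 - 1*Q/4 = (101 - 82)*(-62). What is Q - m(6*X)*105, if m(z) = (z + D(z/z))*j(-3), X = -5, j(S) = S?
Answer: -4096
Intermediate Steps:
Q = 4724 (Q = 12 - 4*(101 - 82)*(-62) = 12 - 76*(-62) = 12 - 4*(-1178) = 12 + 4712 = 4724)
D(o) = 2*o
m(z) = -6 - 3*z (m(z) = (z + 2*(z/z))*(-3) = (z + 2*1)*(-3) = (z + 2)*(-3) = (2 + z)*(-3) = -6 - 3*z)
Q - m(6*X)*105 = 4724 - (-6 - 18*(-5))*105 = 4724 - (-6 - 3*(-30))*105 = 4724 - (-6 + 90)*105 = 4724 - 84*105 = 4724 - 1*8820 = 4724 - 8820 = -4096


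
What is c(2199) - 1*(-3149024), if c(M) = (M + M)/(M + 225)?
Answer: 1272206429/404 ≈ 3.1490e+6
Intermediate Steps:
c(M) = 2*M/(225 + M) (c(M) = (2*M)/(225 + M) = 2*M/(225 + M))
c(2199) - 1*(-3149024) = 2*2199/(225 + 2199) - 1*(-3149024) = 2*2199/2424 + 3149024 = 2*2199*(1/2424) + 3149024 = 733/404 + 3149024 = 1272206429/404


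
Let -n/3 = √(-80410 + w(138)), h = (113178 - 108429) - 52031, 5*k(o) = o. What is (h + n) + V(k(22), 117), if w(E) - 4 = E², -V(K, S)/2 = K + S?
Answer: -237624/5 - 9*I*√6818 ≈ -47525.0 - 743.14*I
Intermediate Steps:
k(o) = o/5
V(K, S) = -2*K - 2*S (V(K, S) = -2*(K + S) = -2*K - 2*S)
w(E) = 4 + E²
h = -47282 (h = 4749 - 52031 = -47282)
n = -9*I*√6818 (n = -3*√(-80410 + (4 + 138²)) = -3*√(-80410 + (4 + 19044)) = -3*√(-80410 + 19048) = -9*I*√6818 ≈ -743.14*I)
(h + n) + V(k(22), 117) = (-47282 - 9*I*√6818) + (-2*22/5 - 2*117) = (-47282 - 9*I*√6818) + (-2*22/5 - 234) = (-47282 - 9*I*√6818) + (-44/5 - 234) = (-47282 - 9*I*√6818) - 1214/5 = -237624/5 - 9*I*√6818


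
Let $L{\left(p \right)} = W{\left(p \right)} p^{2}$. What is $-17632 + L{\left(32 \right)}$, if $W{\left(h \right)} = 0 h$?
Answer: $-17632$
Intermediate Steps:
$W{\left(h \right)} = 0$
$L{\left(p \right)} = 0$ ($L{\left(p \right)} = 0 p^{2} = 0$)
$-17632 + L{\left(32 \right)} = -17632 + 0 = -17632$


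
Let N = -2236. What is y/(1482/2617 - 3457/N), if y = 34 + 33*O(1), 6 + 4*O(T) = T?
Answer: -42424187/12360721 ≈ -3.4322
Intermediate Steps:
O(T) = -3/2 + T/4
y = -29/4 (y = 34 + 33*(-3/2 + (¼)*1) = 34 + 33*(-3/2 + ¼) = 34 + 33*(-5/4) = 34 - 165/4 = -29/4 ≈ -7.2500)
y/(1482/2617 - 3457/N) = -29/(4*(1482/2617 - 3457/(-2236))) = -29/(4*(1482*(1/2617) - 3457*(-1/2236))) = -29/(4*(1482/2617 + 3457/2236)) = -29/(4*12360721/5851612) = -29/4*5851612/12360721 = -42424187/12360721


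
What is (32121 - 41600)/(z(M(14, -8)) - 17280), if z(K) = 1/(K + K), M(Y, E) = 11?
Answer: 208538/380159 ≈ 0.54855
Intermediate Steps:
z(K) = 1/(2*K)
(32121 - 41600)/(z(M(14, -8)) - 17280) = (32121 - 41600)/((½)/11 - 17280) = -9479/((½)*(1/11) - 17280) = -9479/(1/22 - 17280) = -9479/(-380159/22) = -9479*(-22/380159) = 208538/380159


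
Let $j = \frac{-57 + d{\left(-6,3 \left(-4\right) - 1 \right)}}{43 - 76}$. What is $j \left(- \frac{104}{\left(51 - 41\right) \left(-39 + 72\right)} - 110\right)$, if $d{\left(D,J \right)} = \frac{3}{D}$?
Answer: $- \frac{209323}{1089} \approx -192.22$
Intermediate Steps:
$j = \frac{115}{66}$ ($j = \frac{-57 + \frac{3}{-6}}{43 - 76} = \frac{-57 + 3 \left(- \frac{1}{6}\right)}{-33} = \left(-57 - \frac{1}{2}\right) \left(- \frac{1}{33}\right) = \left(- \frac{115}{2}\right) \left(- \frac{1}{33}\right) = \frac{115}{66} \approx 1.7424$)
$j \left(- \frac{104}{\left(51 - 41\right) \left(-39 + 72\right)} - 110\right) = \frac{115 \left(- \frac{104}{\left(51 - 41\right) \left(-39 + 72\right)} - 110\right)}{66} = \frac{115 \left(- \frac{104}{10 \cdot 33} - 110\right)}{66} = \frac{115 \left(- \frac{104}{330} - 110\right)}{66} = \frac{115 \left(\left(-104\right) \frac{1}{330} - 110\right)}{66} = \frac{115 \left(- \frac{52}{165} - 110\right)}{66} = \frac{115}{66} \left(- \frac{18202}{165}\right) = - \frac{209323}{1089}$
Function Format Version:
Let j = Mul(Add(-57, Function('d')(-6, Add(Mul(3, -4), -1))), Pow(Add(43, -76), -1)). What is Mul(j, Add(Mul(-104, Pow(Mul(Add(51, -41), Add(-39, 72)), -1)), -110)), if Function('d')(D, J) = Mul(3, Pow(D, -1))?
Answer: Rational(-209323, 1089) ≈ -192.22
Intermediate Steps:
j = Rational(115, 66) (j = Mul(Add(-57, Mul(3, Pow(-6, -1))), Pow(Add(43, -76), -1)) = Mul(Add(-57, Mul(3, Rational(-1, 6))), Pow(-33, -1)) = Mul(Add(-57, Rational(-1, 2)), Rational(-1, 33)) = Mul(Rational(-115, 2), Rational(-1, 33)) = Rational(115, 66) ≈ 1.7424)
Mul(j, Add(Mul(-104, Pow(Mul(Add(51, -41), Add(-39, 72)), -1)), -110)) = Mul(Rational(115, 66), Add(Mul(-104, Pow(Mul(Add(51, -41), Add(-39, 72)), -1)), -110)) = Mul(Rational(115, 66), Add(Mul(-104, Pow(Mul(10, 33), -1)), -110)) = Mul(Rational(115, 66), Add(Mul(-104, Pow(330, -1)), -110)) = Mul(Rational(115, 66), Add(Mul(-104, Rational(1, 330)), -110)) = Mul(Rational(115, 66), Add(Rational(-52, 165), -110)) = Mul(Rational(115, 66), Rational(-18202, 165)) = Rational(-209323, 1089)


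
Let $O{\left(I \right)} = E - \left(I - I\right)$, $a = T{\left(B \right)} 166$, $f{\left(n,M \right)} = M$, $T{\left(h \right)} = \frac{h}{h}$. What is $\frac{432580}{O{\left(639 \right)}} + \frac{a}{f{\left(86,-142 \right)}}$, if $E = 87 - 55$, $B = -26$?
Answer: $\frac{7677631}{568} \approx 13517.0$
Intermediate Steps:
$T{\left(h \right)} = 1$
$E = 32$ ($E = 87 - 55 = 32$)
$a = 166$ ($a = 1 \cdot 166 = 166$)
$O{\left(I \right)} = 32$ ($O{\left(I \right)} = 32 - \left(I - I\right) = 32 - 0 = 32 + 0 = 32$)
$\frac{432580}{O{\left(639 \right)}} + \frac{a}{f{\left(86,-142 \right)}} = \frac{432580}{32} + \frac{166}{-142} = 432580 \cdot \frac{1}{32} + 166 \left(- \frac{1}{142}\right) = \frac{108145}{8} - \frac{83}{71} = \frac{7677631}{568}$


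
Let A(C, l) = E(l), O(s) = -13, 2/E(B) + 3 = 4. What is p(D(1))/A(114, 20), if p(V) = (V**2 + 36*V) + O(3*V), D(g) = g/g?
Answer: 12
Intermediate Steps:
E(B) = 2 (E(B) = 2/(-3 + 4) = 2/1 = 2*1 = 2)
A(C, l) = 2
D(g) = 1
p(V) = -13 + V**2 + 36*V (p(V) = (V**2 + 36*V) - 13 = -13 + V**2 + 36*V)
p(D(1))/A(114, 20) = (-13 + 1**2 + 36*1)/2 = (-13 + 1 + 36)*(1/2) = 24*(1/2) = 12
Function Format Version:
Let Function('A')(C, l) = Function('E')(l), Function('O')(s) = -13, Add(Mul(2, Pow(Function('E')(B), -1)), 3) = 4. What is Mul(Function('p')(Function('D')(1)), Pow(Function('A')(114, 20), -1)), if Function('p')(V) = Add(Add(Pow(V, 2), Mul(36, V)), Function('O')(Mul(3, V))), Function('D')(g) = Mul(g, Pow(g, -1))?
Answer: 12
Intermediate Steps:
Function('E')(B) = 2 (Function('E')(B) = Mul(2, Pow(Add(-3, 4), -1)) = Mul(2, Pow(1, -1)) = Mul(2, 1) = 2)
Function('A')(C, l) = 2
Function('D')(g) = 1
Function('p')(V) = Add(-13, Pow(V, 2), Mul(36, V)) (Function('p')(V) = Add(Add(Pow(V, 2), Mul(36, V)), -13) = Add(-13, Pow(V, 2), Mul(36, V)))
Mul(Function('p')(Function('D')(1)), Pow(Function('A')(114, 20), -1)) = Mul(Add(-13, Pow(1, 2), Mul(36, 1)), Pow(2, -1)) = Mul(Add(-13, 1, 36), Rational(1, 2)) = Mul(24, Rational(1, 2)) = 12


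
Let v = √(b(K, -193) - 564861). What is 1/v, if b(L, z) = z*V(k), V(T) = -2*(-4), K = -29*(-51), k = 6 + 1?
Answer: -I*√566405/566405 ≈ -0.0013287*I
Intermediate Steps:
k = 7
K = 1479
V(T) = 8
b(L, z) = 8*z (b(L, z) = z*8 = 8*z)
v = I*√566405 (v = √(8*(-193) - 564861) = √(-1544 - 564861) = √(-566405) = I*√566405 ≈ 752.6*I)
1/v = 1/(I*√566405) = -I*√566405/566405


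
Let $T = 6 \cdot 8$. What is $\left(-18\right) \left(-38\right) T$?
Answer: $32832$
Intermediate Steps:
$T = 48$
$\left(-18\right) \left(-38\right) T = \left(-18\right) \left(-38\right) 48 = 684 \cdot 48 = 32832$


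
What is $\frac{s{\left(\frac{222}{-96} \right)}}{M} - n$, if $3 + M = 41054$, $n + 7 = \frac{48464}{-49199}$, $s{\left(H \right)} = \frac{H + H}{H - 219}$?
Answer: $\frac{57106322196213}{7151644915609} \approx 7.9851$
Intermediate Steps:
$s{\left(H \right)} = \frac{2 H}{-219 + H}$
$n = - \frac{392857}{49199}$ ($n = -7 + \frac{48464}{-49199} = -7 + 48464 \left(- \frac{1}{49199}\right) = -7 - \frac{48464}{49199} = - \frac{392857}{49199} \approx -7.9851$)
$M = 41051$ ($M = -3 + 41054 = 41051$)
$\frac{s{\left(\frac{222}{-96} \right)}}{M} - n = \frac{2 \frac{222}{-96} \frac{1}{-219 + \frac{222}{-96}}}{41051} - - \frac{392857}{49199} = \frac{2 \cdot 222 \left(- \frac{1}{96}\right)}{-219 + 222 \left(- \frac{1}{96}\right)} \frac{1}{41051} + \frac{392857}{49199} = 2 \left(- \frac{37}{16}\right) \frac{1}{-219 - \frac{37}{16}} \cdot \frac{1}{41051} + \frac{392857}{49199} = 2 \left(- \frac{37}{16}\right) \frac{1}{- \frac{3541}{16}} \cdot \frac{1}{41051} + \frac{392857}{49199} = 2 \left(- \frac{37}{16}\right) \left(- \frac{16}{3541}\right) \frac{1}{41051} + \frac{392857}{49199} = \frac{74}{3541} \cdot \frac{1}{41051} + \frac{392857}{49199} = \frac{74}{145361591} + \frac{392857}{49199} = \frac{57106322196213}{7151644915609}$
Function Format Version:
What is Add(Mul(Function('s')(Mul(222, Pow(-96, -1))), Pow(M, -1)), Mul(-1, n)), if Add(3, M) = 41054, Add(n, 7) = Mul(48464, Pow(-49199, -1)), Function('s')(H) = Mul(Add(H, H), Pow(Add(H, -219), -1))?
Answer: Rational(57106322196213, 7151644915609) ≈ 7.9851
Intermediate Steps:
Function('s')(H) = Mul(2, H, Pow(Add(-219, H), -1)) (Function('s')(H) = Mul(Mul(2, H), Pow(Add(-219, H), -1)) = Mul(2, H, Pow(Add(-219, H), -1)))
n = Rational(-392857, 49199) (n = Add(-7, Mul(48464, Pow(-49199, -1))) = Add(-7, Mul(48464, Rational(-1, 49199))) = Add(-7, Rational(-48464, 49199)) = Rational(-392857, 49199) ≈ -7.9851)
M = 41051 (M = Add(-3, 41054) = 41051)
Add(Mul(Function('s')(Mul(222, Pow(-96, -1))), Pow(M, -1)), Mul(-1, n)) = Add(Mul(Mul(2, Mul(222, Pow(-96, -1)), Pow(Add(-219, Mul(222, Pow(-96, -1))), -1)), Pow(41051, -1)), Mul(-1, Rational(-392857, 49199))) = Add(Mul(Mul(2, Mul(222, Rational(-1, 96)), Pow(Add(-219, Mul(222, Rational(-1, 96))), -1)), Rational(1, 41051)), Rational(392857, 49199)) = Add(Mul(Mul(2, Rational(-37, 16), Pow(Add(-219, Rational(-37, 16)), -1)), Rational(1, 41051)), Rational(392857, 49199)) = Add(Mul(Mul(2, Rational(-37, 16), Pow(Rational(-3541, 16), -1)), Rational(1, 41051)), Rational(392857, 49199)) = Add(Mul(Mul(2, Rational(-37, 16), Rational(-16, 3541)), Rational(1, 41051)), Rational(392857, 49199)) = Add(Mul(Rational(74, 3541), Rational(1, 41051)), Rational(392857, 49199)) = Add(Rational(74, 145361591), Rational(392857, 49199)) = Rational(57106322196213, 7151644915609)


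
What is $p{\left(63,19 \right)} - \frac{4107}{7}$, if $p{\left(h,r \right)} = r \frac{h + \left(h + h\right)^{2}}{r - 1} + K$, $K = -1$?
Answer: $\frac{227315}{14} \approx 16237.0$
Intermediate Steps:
$p{\left(h,r \right)} = -1 + \frac{r \left(h + 4 h^{2}\right)}{-1 + r}$ ($p{\left(h,r \right)} = r \frac{h + \left(h + h\right)^{2}}{r - 1} - 1 = r \frac{h + \left(2 h\right)^{2}}{-1 + r} - 1 = r \frac{h + 4 h^{2}}{-1 + r} - 1 = \frac{r \left(h + 4 h^{2}\right)}{-1 + r} - 1 = -1 + \frac{r \left(h + 4 h^{2}\right)}{-1 + r}$)
$p{\left(63,19 \right)} - \frac{4107}{7} = \frac{1 - 19 + 63 \cdot 19 + 4 \cdot 19 \cdot 63^{2}}{-1 + 19} - \frac{4107}{7} = \frac{1 - 19 + 1197 + 4 \cdot 19 \cdot 3969}{18} - 4107 \cdot \frac{1}{7} = \frac{1 - 19 + 1197 + 301644}{18} - \frac{4107}{7} = \frac{1}{18} \cdot 302823 - \frac{4107}{7} = \frac{33647}{2} - \frac{4107}{7} = \frac{227315}{14}$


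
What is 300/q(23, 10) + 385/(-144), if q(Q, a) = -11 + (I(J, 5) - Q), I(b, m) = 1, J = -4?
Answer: -18635/1584 ≈ -11.765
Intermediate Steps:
q(Q, a) = -10 - Q (q(Q, a) = -11 + (1 - Q) = -10 - Q)
300/q(23, 10) + 385/(-144) = 300/(-10 - 1*23) + 385/(-144) = 300/(-10 - 23) + 385*(-1/144) = 300/(-33) - 385/144 = 300*(-1/33) - 385/144 = -100/11 - 385/144 = -18635/1584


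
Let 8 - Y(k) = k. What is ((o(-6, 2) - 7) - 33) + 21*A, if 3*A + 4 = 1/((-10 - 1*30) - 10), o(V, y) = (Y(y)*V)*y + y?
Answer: -6907/50 ≈ -138.14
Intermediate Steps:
Y(k) = 8 - k
o(V, y) = y + V*y*(8 - y) (o(V, y) = ((8 - y)*V)*y + y = (V*(8 - y))*y + y = V*y*(8 - y) + y = y + V*y*(8 - y))
A = -67/50 (A = -4/3 + 1/(3*((-10 - 1*30) - 10)) = -4/3 + 1/(3*((-10 - 30) - 10)) = -4/3 + 1/(3*(-40 - 10)) = -4/3 + (1/3)/(-50) = -4/3 + (1/3)*(-1/50) = -4/3 - 1/150 = -67/50 ≈ -1.3400)
((o(-6, 2) - 7) - 33) + 21*A = ((-1*2*(-1 - 6*(-8 + 2)) - 7) - 33) + 21*(-67/50) = ((-1*2*(-1 - 6*(-6)) - 7) - 33) - 1407/50 = ((-1*2*(-1 + 36) - 7) - 33) - 1407/50 = ((-1*2*35 - 7) - 33) - 1407/50 = ((-70 - 7) - 33) - 1407/50 = (-77 - 33) - 1407/50 = -110 - 1407/50 = -6907/50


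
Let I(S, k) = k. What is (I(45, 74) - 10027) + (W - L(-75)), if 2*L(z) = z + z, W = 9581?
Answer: -297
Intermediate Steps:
L(z) = z (L(z) = (z + z)/2 = (2*z)/2 = z)
(I(45, 74) - 10027) + (W - L(-75)) = (74 - 10027) + (9581 - 1*(-75)) = -9953 + (9581 + 75) = -9953 + 9656 = -297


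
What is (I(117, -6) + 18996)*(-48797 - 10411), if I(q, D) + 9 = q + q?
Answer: -1138036968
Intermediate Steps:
I(q, D) = -9 + 2*q (I(q, D) = -9 + (q + q) = -9 + 2*q)
(I(117, -6) + 18996)*(-48797 - 10411) = ((-9 + 2*117) + 18996)*(-48797 - 10411) = ((-9 + 234) + 18996)*(-59208) = (225 + 18996)*(-59208) = 19221*(-59208) = -1138036968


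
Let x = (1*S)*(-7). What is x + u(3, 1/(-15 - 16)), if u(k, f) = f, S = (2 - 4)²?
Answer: -869/31 ≈ -28.032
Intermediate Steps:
S = 4 (S = (-2)² = 4)
x = -28 (x = (1*4)*(-7) = 4*(-7) = -28)
x + u(3, 1/(-15 - 16)) = -28 + 1/(-15 - 16) = -28 + 1/(-31) = -28 - 1/31 = -869/31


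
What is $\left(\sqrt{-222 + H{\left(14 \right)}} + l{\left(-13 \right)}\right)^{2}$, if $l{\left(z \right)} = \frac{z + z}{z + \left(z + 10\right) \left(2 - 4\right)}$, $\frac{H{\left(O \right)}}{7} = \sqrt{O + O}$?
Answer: $\frac{\left(26 + 7 i \sqrt{2} \sqrt{111 - 7 \sqrt{7}}\right)^{2}}{49} \approx -171.16 + 101.03 i$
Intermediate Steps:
$H{\left(O \right)} = 7 \sqrt{2} \sqrt{O}$ ($H{\left(O \right)} = 7 \sqrt{O + O} = 7 \sqrt{2 O} = 7 \sqrt{2} \sqrt{O}$)
$l{\left(z \right)} = \frac{2 z}{-20 - z}$ ($l{\left(z \right)} = \frac{2 z}{z + \left(10 + z\right) \left(-2\right)} = \frac{2 z}{z - \left(20 + 2 z\right)} = \frac{2 z}{-20 - z}$)
$\left(\sqrt{-222 + H{\left(14 \right)}} + l{\left(-13 \right)}\right)^{2} = \left(\sqrt{-222 + 7 \sqrt{2} \sqrt{14}} - - \frac{26}{20 - 13}\right)^{2} = \left(\sqrt{-222 + 14 \sqrt{7}} - - \frac{26}{7}\right)^{2} = \left(\sqrt{-222 + 14 \sqrt{7}} - \left(-26\right) \frac{1}{7}\right)^{2} = \left(\sqrt{-222 + 14 \sqrt{7}} + \frac{26}{7}\right)^{2} = \left(\frac{26}{7} + \sqrt{-222 + 14 \sqrt{7}}\right)^{2}$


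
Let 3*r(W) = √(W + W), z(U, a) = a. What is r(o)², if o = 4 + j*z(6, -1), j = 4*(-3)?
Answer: 32/9 ≈ 3.5556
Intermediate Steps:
j = -12
o = 16 (o = 4 - 12*(-1) = 4 + 12 = 16)
r(W) = √2*√W/3 (r(W) = √(W + W)/3 = √(2*W)/3 = (√2*√W)/3 = √2*√W/3)
r(o)² = (√2*√16/3)² = ((⅓)*√2*4)² = (4*√2/3)² = 32/9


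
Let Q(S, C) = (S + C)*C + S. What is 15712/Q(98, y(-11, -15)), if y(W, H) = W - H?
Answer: 7856/253 ≈ 31.051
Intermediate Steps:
Q(S, C) = S + C*(C + S) (Q(S, C) = (C + S)*C + S = C*(C + S) + S = S + C*(C + S))
15712/Q(98, y(-11, -15)) = 15712/(98 + (-11 - 1*(-15))² + (-11 - 1*(-15))*98) = 15712/(98 + (-11 + 15)² + (-11 + 15)*98) = 15712/(98 + 4² + 4*98) = 15712/(98 + 16 + 392) = 15712/506 = 15712*(1/506) = 7856/253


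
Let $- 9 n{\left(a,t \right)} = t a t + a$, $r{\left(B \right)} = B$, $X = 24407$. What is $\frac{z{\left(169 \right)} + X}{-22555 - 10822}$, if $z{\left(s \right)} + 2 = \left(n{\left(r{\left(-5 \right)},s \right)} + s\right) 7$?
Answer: $- \frac{1229962}{300393} \approx -4.0945$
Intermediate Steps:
$n{\left(a,t \right)} = - \frac{a}{9} - \frac{a t^{2}}{9}$ ($n{\left(a,t \right)} = - \frac{t a t + a}{9} = - \frac{a t t + a}{9} = - \frac{a t^{2} + a}{9} = - \frac{a + a t^{2}}{9} = - \frac{a}{9} - \frac{a t^{2}}{9}$)
$z{\left(s \right)} = \frac{17}{9} + 7 s + \frac{35 s^{2}}{9}$ ($z{\left(s \right)} = -2 + \left(\left(- \frac{1}{9}\right) \left(-5\right) \left(1 + s^{2}\right) + s\right) 7 = -2 + \left(\left(\frac{5}{9} + \frac{5 s^{2}}{9}\right) + s\right) 7 = -2 + \left(\frac{5}{9} + s + \frac{5 s^{2}}{9}\right) 7 = -2 + \left(\frac{35}{9} + 7 s + \frac{35 s^{2}}{9}\right) = \frac{17}{9} + 7 s + \frac{35 s^{2}}{9}$)
$\frac{z{\left(169 \right)} + X}{-22555 - 10822} = \frac{\left(\frac{17}{9} + 7 \cdot 169 + \frac{35 \cdot 169^{2}}{9}\right) + 24407}{-22555 - 10822} = \frac{\left(\frac{17}{9} + 1183 + \frac{35}{9} \cdot 28561\right) + 24407}{-33377} = \left(\left(\frac{17}{9} + 1183 + \frac{999635}{9}\right) + 24407\right) \left(- \frac{1}{33377}\right) = \left(\frac{1010299}{9} + 24407\right) \left(- \frac{1}{33377}\right) = \frac{1229962}{9} \left(- \frac{1}{33377}\right) = - \frac{1229962}{300393}$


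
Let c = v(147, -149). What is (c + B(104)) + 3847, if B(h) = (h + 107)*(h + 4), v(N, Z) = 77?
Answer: 26712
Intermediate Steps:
c = 77
B(h) = (4 + h)*(107 + h) (B(h) = (107 + h)*(4 + h) = (4 + h)*(107 + h))
(c + B(104)) + 3847 = (77 + (428 + 104² + 111*104)) + 3847 = (77 + (428 + 10816 + 11544)) + 3847 = (77 + 22788) + 3847 = 22865 + 3847 = 26712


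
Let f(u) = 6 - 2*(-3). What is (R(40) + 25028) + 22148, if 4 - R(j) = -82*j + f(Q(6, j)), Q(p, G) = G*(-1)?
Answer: 50448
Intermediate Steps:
Q(p, G) = -G
f(u) = 12 (f(u) = 6 + 6 = 12)
R(j) = -8 + 82*j (R(j) = 4 - (-82*j + 12) = 4 - (12 - 82*j) = 4 + (-12 + 82*j) = -8 + 82*j)
(R(40) + 25028) + 22148 = ((-8 + 82*40) + 25028) + 22148 = ((-8 + 3280) + 25028) + 22148 = (3272 + 25028) + 22148 = 28300 + 22148 = 50448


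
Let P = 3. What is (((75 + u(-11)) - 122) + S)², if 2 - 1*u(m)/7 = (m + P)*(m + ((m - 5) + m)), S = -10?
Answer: 4713241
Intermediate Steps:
u(m) = 14 - 7*(-5 + 3*m)*(3 + m) (u(m) = 14 - 7*(m + 3)*(m + ((m - 5) + m)) = 14 - 7*(3 + m)*(m + ((-5 + m) + m)) = 14 - 7*(3 + m)*(m + (-5 + 2*m)) = 14 - 7*(3 + m)*(-5 + 3*m) = 14 - 7*(-5 + 3*m)*(3 + m))
(((75 + u(-11)) - 122) + S)² = (((75 + (119 - 28*(-11) - 21*(-11)²)) - 122) - 10)² = (((75 + (119 + 308 - 21*121)) - 122) - 10)² = (((75 + (119 + 308 - 2541)) - 122) - 10)² = (((75 - 2114) - 122) - 10)² = ((-2039 - 122) - 10)² = (-2161 - 10)² = (-2171)² = 4713241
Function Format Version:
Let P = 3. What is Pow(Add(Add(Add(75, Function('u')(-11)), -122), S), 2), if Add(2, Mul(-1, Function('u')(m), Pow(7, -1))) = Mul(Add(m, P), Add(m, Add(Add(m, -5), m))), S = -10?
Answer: 4713241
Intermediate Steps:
Function('u')(m) = Add(14, Mul(-7, Add(-5, Mul(3, m)), Add(3, m))) (Function('u')(m) = Add(14, Mul(-7, Mul(Add(m, 3), Add(m, Add(Add(m, -5), m))))) = Add(14, Mul(-7, Mul(Add(3, m), Add(m, Add(Add(-5, m), m))))) = Add(14, Mul(-7, Mul(Add(3, m), Add(m, Add(-5, Mul(2, m)))))) = Add(14, Mul(-7, Mul(Add(3, m), Add(-5, Mul(3, m))))) = Add(14, Mul(-7, Mul(Add(-5, Mul(3, m)), Add(3, m)))) = Add(14, Mul(-7, Add(-5, Mul(3, m)), Add(3, m))))
Pow(Add(Add(Add(75, Function('u')(-11)), -122), S), 2) = Pow(Add(Add(Add(75, Add(119, Mul(-28, -11), Mul(-21, Pow(-11, 2)))), -122), -10), 2) = Pow(Add(Add(Add(75, Add(119, 308, Mul(-21, 121))), -122), -10), 2) = Pow(Add(Add(Add(75, Add(119, 308, -2541)), -122), -10), 2) = Pow(Add(Add(Add(75, -2114), -122), -10), 2) = Pow(Add(Add(-2039, -122), -10), 2) = Pow(Add(-2161, -10), 2) = Pow(-2171, 2) = 4713241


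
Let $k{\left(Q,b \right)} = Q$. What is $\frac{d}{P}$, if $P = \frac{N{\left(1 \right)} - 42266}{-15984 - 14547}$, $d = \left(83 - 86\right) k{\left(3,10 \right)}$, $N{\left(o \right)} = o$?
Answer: $- \frac{274779}{42265} \approx -6.5013$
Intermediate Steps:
$d = -9$ ($d = \left(83 - 86\right) 3 = \left(-3\right) 3 = -9$)
$P = \frac{42265}{30531}$ ($P = \frac{1 - 42266}{-15984 - 14547} = - \frac{42265}{-30531} = \left(-42265\right) \left(- \frac{1}{30531}\right) = \frac{42265}{30531} \approx 1.3843$)
$\frac{d}{P} = - \frac{9}{\frac{42265}{30531}} = \left(-9\right) \frac{30531}{42265} = - \frac{274779}{42265}$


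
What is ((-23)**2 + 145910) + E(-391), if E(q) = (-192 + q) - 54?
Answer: 145802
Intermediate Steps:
E(q) = -246 + q
((-23)**2 + 145910) + E(-391) = ((-23)**2 + 145910) + (-246 - 391) = (529 + 145910) - 637 = 146439 - 637 = 145802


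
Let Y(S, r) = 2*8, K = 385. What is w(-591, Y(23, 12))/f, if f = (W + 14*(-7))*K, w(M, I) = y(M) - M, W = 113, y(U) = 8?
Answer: 599/5775 ≈ 0.10372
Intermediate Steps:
Y(S, r) = 16
w(M, I) = 8 - M
f = 5775 (f = (113 + 14*(-7))*385 = (113 - 98)*385 = 15*385 = 5775)
w(-591, Y(23, 12))/f = (8 - 1*(-591))/5775 = (8 + 591)*(1/5775) = 599*(1/5775) = 599/5775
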